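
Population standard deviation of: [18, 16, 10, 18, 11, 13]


Mean = 86/6 = 43/3
  (18-43/3)²=121/9
  (16-43/3)²=25/9
  (10-43/3)²=169/9
  (18-43/3)²=121/9
  (11-43/3)²=100/9
  (13-43/3)²=16/9
Σ(x-μ)² = 184/3
σ² = (184/3)/6 = 92/9

σ = √(92/9) ≈ 3.1972


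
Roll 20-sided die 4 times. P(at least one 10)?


P(no 10)^4 = (19/20)^4 = 130321/160000
P(≥1) = 1 - 130321/160000 = 29679/160000

P = 29679/160000 ≈ 18.55%


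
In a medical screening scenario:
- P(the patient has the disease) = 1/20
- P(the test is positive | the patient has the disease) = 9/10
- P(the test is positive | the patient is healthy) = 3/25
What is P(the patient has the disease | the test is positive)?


Using Bayes' theorem:
P(A|B) = P(B|A)·P(A) / P(B)

P(the test is positive) = 9/10 × 1/20 + 3/25 × 19/20
= 9/200 + 57/500 = 159/1000

P(the patient has the disease|the test is positive) = (9/200) / (159/1000) = 15/53

P(the patient has the disease|the test is positive) = 15/53 ≈ 28.30%


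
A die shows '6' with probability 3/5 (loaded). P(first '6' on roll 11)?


Geometric: P(X=11) = (1-p)^(k-1)×p = (2/5)^10×3/5 = 3072/48828125

P(X=11) = 3072/48828125 ≈ 0.01%


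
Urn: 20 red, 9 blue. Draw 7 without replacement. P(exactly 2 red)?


Hypergeometric: C(20,2)×C(9,5)/C(29,7)
= 190×126/1560780 = 133/8671

P(X=2) = 133/8671 ≈ 1.53%


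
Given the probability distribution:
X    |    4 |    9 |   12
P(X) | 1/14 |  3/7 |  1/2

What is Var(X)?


E[X] = 71/7
E[X²] = 755/7
Var(X) = E[X²] - (E[X])² = 755/7 - 5041/49 = 244/49

Var(X) = 244/49 ≈ 4.9796


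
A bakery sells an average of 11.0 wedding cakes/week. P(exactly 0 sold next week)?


Poisson(λ=11.0): P(X=0) = e^(-λ)×λ^k/k!
= e^(-11.0) × 11.0^0 / 0!
≈ 1.670170079e-05 × 1 / 1 ≈ 0.000017

P(X=0) ≈ 0.000017 ≈ 0.00%


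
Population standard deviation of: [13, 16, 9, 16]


Mean = 54/4 = 27/2
  (13-27/2)²=1/4
  (16-27/2)²=25/4
  (9-27/2)²=81/4
  (16-27/2)²=25/4
Σ(x-μ)² = 33
σ² = 33/4

σ = √(33/4) ≈ 2.8723


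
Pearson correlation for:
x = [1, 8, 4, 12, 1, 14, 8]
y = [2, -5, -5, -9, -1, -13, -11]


n=7, Σx=48, Σy=-42, Σxy=-437, Σx²=486, Σy²=426
r = (7×(-437) - 48×(-42))/√((7×486 - 48²)(7×426 - (-42)²))
= -1043/√(1098×1218) = -1043/√1337364 ≈ -1043/1156.4446 ≈ -0.9019

r ≈ -0.9019


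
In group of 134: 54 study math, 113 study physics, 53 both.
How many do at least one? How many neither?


|A∪B| = 54+113-53 = 114
Neither = 134-114 = 20

At least one: 114; Neither: 20


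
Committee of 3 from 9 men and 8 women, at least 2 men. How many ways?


Count by #men:
  2M,1W: C(9,2)×C(8,1)=288
  3M,0W: C(9,3)×C(8,0)=84
Total = 372

372


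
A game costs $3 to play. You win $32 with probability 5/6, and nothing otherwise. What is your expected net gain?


E[gain] = (32-3)×5/6 + (-3)×1/6
= 145/6 - 1/2 = 71/3

Expected net gain = $71/3 ≈ $23.67


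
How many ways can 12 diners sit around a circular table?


Circular arrangements of 12 distinct objects: fix one position to break rotational symmetry.
(n-1)! = 11! = 39916800

39916800


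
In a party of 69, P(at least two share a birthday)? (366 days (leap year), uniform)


P(all different) = Π(366-i)/366 for i=0..68
= 0.001057
P(match) = 1 - 0.001057 = 0.998943

P ≈ 0.9989 ≈ 99.89%


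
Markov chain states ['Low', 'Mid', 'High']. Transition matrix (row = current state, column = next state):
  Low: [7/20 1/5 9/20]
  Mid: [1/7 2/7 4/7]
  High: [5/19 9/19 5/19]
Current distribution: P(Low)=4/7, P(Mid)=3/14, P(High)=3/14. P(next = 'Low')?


P(next=Low) = Σᵢ P(now=i)×P(i→Low)
= 4/7×7/20 + 3/14×1/7 + 3/14×5/19
= 1/5 + 3/98 + 15/266 = 1336/4655

P = 1336/4655 ≈ 0.2870


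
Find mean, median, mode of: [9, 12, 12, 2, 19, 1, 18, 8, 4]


Sorted: [1, 2, 4, 8, 9, 12, 12, 18, 19]
Mean = 85/9
Median = 9
Freq: {9: 1, 12: 2, 2: 1, 19: 1, 1: 1, 18: 1, 8: 1, 4: 1}
Mode: [12]

Mean=85/9, Median=9, Mode=12


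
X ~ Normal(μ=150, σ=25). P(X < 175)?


z = (175-150)/25 = 1.0
P(Z < 1.0) = 0.8413

P(X < 175) ≈ 0.8413


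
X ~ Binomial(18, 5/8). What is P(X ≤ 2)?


P(X ≤ 2) = Σ P(X=i) for i=0..2
P(X=0) = 387420489/18014398509481984
P(X=1) = 5811307335/9007199254740992
P(X=2) = 164653707825/18014398509481984
Sum = 22082967873/2251799813685248

P(X ≤ 2) = 22082967873/2251799813685248 ≈ 0.00%


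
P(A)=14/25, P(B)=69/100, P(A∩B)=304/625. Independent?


P(A)×P(B) = 483/1250
P(A∩B) = 304/625
Not equal → NOT independent

No, not independent


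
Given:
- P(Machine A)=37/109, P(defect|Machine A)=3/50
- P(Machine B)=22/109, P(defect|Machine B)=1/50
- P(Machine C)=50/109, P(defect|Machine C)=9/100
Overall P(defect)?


P(B) = Σ P(B|Aᵢ)×P(Aᵢ)
  3/50×37/109 = 111/5450
  1/50×22/109 = 11/2725
  9/100×50/109 = 9/218
Sum = 179/2725

P(defect) = 179/2725 ≈ 6.57%


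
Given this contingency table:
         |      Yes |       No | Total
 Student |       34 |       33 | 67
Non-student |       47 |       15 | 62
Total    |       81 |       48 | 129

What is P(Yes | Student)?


P(Yes | Student) = 34/(34+33) = 34/67

P(Yes|Student) = 34/67 ≈ 50.75%


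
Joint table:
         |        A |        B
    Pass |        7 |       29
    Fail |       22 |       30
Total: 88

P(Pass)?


P(Pass) = (7+29)/88 = 36/88 = 9/22

P(Pass) = 9/22 ≈ 40.91%


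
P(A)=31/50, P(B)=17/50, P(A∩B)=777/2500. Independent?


P(A)×P(B) = 527/2500
P(A∩B) = 777/2500
Not equal → NOT independent

No, not independent


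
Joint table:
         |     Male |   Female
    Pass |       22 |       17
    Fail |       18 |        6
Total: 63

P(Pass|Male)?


P(Pass|Male) = 22/(22+18) = 22/40 = 11/20

P = 11/20 ≈ 55.00%


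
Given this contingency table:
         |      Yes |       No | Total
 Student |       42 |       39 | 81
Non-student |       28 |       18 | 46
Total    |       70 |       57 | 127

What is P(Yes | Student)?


P(Yes | Student) = 42/(42+39) = 42/81 = 14/27

P(Yes|Student) = 14/27 ≈ 51.85%


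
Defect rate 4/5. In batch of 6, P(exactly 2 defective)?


Binomial: P(X=2) = C(6,2)×p^2×(1-p)^4
= 15 × 16/25 × 1/625 = 48/3125

P(X=2) = 48/3125 ≈ 1.54%


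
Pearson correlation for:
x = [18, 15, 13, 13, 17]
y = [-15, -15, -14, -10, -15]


n=5, Σx=76, Σy=-69, Σxy=-1062, Σx²=1176, Σy²=971
r = (5×(-1062) - 76×(-69))/√((5×1176 - 76²)(5×971 - (-69)²))
= -66/√(104×94) = -66/√9776 ≈ -66/98.8737 ≈ -0.6675

r ≈ -0.6675


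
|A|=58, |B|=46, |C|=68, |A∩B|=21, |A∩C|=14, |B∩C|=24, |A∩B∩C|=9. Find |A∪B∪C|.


|A∪B∪C| = 58+46+68-21-14-24+9 = 122

|A∪B∪C| = 122


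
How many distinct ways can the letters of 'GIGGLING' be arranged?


Letters: 8, freq: {'G': 4, 'I': 2, 'L': 1, 'N': 1}
8!/(4!×2!×1!×1!) = 40320/48 = 840

840


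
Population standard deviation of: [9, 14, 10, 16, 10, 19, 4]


Mean = 82/7
  (9-82/7)²=361/49
  (14-82/7)²=256/49
  (10-82/7)²=144/49
  (16-82/7)²=900/49
  (10-82/7)²=144/49
  (19-82/7)²=2601/49
  (4-82/7)²=2916/49
Σ(x-μ)² = 1046/7
σ² = (1046/7)/7 = 1046/49

σ = √(1046/49) ≈ 4.6203


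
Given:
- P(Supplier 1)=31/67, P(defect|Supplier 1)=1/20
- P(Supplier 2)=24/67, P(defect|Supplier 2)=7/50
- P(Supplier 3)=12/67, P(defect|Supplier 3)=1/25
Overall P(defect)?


P(B) = Σ P(B|Aᵢ)×P(Aᵢ)
  1/20×31/67 = 31/1340
  7/50×24/67 = 84/1675
  1/25×12/67 = 12/1675
Sum = 539/6700

P(defect) = 539/6700 ≈ 8.04%


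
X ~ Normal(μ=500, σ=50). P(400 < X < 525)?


z₁=(400-500)/50=-2.0, z₂=(525-500)/50=0.5
P = Φ(0.5) - Φ(-2.0) = 0.691462 - 0.022750 = 0.668712 ≈ 0.6687

P(400 < X < 525) ≈ 0.6687


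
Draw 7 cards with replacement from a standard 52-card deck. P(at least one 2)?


P(not a 2) = 48/52 = 12/13
P(none in 7 draws) = (12/13)^7 = 35831808/62748517
P(≥1 2) = 1 - 35831808/62748517 = 26916709/62748517

P = 26916709/62748517 ≈ 42.90%


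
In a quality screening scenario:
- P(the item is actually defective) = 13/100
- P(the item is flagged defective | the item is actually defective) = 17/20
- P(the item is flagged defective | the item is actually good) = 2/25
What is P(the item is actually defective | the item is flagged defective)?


Using Bayes' theorem:
P(A|B) = P(B|A)·P(A) / P(B)

P(the item is flagged defective) = 17/20 × 13/100 + 2/25 × 87/100
= 221/2000 + 87/1250 = 1801/10000

P(the item is actually defective|the item is flagged defective) = (221/2000) / (1801/10000) = 1105/1801

P(the item is actually defective|the item is flagged defective) = 1105/1801 ≈ 61.35%


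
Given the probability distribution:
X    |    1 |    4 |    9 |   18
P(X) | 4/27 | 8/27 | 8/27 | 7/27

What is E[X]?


E[X] = Σ x·P(X=x)
= (1)×(4/27) + (4)×(8/27) + (9)×(8/27) + (18)×(7/27)
= 26/3

E[X] = 26/3


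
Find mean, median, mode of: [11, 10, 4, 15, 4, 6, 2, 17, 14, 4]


Sorted: [2, 4, 4, 4, 6, 10, 11, 14, 15, 17]
Mean = 87/10
Median = 8
Freq: {11: 1, 10: 1, 4: 3, 15: 1, 6: 1, 2: 1, 17: 1, 14: 1}
Mode: [4]

Mean=87/10, Median=8, Mode=4


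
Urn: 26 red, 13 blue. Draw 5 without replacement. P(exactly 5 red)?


Hypergeometric: C(26,5)×C(13,0)/C(39,5)
= 65780×1/575757 = 5060/44289

P(X=5) = 5060/44289 ≈ 11.42%


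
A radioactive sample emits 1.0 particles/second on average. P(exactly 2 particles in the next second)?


Poisson(λ=1.0): P(X=2) = e^(-λ)×λ^k/k!
= e^(-1.0) × 1.0^2 / 2!
≈ 0.3678794412 × 1 / 2 ≈ 0.183940

P(X=2) ≈ 0.183940 ≈ 18.39%


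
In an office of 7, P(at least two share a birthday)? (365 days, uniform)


P(all different) = Π(365-i)/365 for i=0..6
= 0.943764
P(match) = 1 - 0.943764 = 0.056236

P ≈ 0.0562 ≈ 5.62%


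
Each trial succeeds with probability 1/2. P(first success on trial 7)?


Geometric: P(X=7) = (1-p)^(k-1)×p = (1/2)^6×1/2 = 1/128

P(X=7) = 1/128 ≈ 0.78%


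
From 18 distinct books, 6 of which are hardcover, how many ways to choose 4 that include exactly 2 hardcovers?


Choose 2 of the 6 hardcovers and 2 of the other 12 books:
C(6,2)×C(12,2) = 15×66 = 990

990


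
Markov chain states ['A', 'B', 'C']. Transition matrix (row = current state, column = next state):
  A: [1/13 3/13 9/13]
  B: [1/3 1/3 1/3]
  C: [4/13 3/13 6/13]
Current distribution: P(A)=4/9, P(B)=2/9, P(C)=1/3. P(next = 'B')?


P(next=B) = Σᵢ P(now=i)×P(i→B)
= 4/9×3/13 + 2/9×1/3 + 1/3×3/13
= 4/39 + 2/27 + 1/13 = 89/351

P = 89/351 ≈ 0.2536


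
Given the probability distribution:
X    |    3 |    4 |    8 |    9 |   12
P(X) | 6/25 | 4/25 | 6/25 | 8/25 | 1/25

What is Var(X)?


E[X] = 166/25
E[X²] = 1294/25
Var(X) = E[X²] - (E[X])² = 1294/25 - 27556/625 = 4794/625

Var(X) = 4794/625 ≈ 7.6704


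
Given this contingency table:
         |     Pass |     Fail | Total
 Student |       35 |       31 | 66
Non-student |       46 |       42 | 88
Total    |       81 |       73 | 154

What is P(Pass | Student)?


P(Pass | Student) = 35/(35+31) = 35/66

P(Pass|Student) = 35/66 ≈ 53.03%


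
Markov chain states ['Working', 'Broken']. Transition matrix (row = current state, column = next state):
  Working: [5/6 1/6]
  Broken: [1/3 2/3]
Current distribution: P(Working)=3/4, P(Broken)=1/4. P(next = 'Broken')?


P(next=Broken) = Σᵢ P(now=i)×P(i→Broken)
= 3/4×1/6 + 1/4×2/3
= 1/8 + 1/6 = 7/24

P = 7/24 ≈ 0.2917


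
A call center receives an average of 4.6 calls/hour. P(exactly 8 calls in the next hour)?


Poisson(λ=4.6): P(X=8) = e^(-λ)×λ^k/k!
= e^(-4.6) × 4.6^8 / 8!
≈ 0.01005183574 × 200476.122319 / 40320 ≈ 0.049979

P(X=8) ≈ 0.049979 ≈ 5.00%


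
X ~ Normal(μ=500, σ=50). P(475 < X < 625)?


z₁=(475-500)/50=-0.5, z₂=(625-500)/50=2.5
P = Φ(2.5) - Φ(-0.5) = 0.993790 - 0.308538 = 0.685252 ≈ 0.6853

P(475 < X < 625) ≈ 0.6853


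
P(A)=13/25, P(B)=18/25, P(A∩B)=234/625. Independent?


P(A)×P(B) = 234/625
P(A∩B) = 234/625
Equal ✓ → Independent

Yes, independent


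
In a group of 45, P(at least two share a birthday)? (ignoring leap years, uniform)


P(all different) = Π(365-i)/365 for i=0..44
= 0.059024
P(match) = 1 - 0.059024 = 0.940976

P ≈ 0.9410 ≈ 94.10%


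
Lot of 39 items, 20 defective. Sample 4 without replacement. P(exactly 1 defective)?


Hypergeometric: C(20,1)×C(19,3)/C(39,4)
= 20×969/82251 = 340/1443

P(X=1) = 340/1443 ≈ 23.56%


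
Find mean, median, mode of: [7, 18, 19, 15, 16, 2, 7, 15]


Sorted: [2, 7, 7, 15, 15, 16, 18, 19]
Mean = 99/8
Median = 15
Freq: {7: 2, 18: 1, 19: 1, 15: 2, 16: 1, 2: 1}
Mode: [7, 15]

Mean=99/8, Median=15, Mode=[7, 15]


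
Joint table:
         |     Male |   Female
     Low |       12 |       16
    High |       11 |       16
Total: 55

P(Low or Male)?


P(Low∨Male) = P(Low) + P(Male) - P(Low∧Male)
= (28 + 23 - 12)/55 = 39/55

P = 39/55 ≈ 70.91%


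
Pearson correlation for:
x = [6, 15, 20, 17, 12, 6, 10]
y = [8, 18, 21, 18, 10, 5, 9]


n=7, Σx=86, Σy=89, Σxy=1284, Σx²=1230, Σy²=1359
r = (7×1284 - 86×89)/√((7×1230 - 86²)(7×1359 - 89²))
= 1334/√(1214×1592) = 1334/√1932688 ≈ 1334/1390.2115 ≈ 0.9596

r ≈ 0.9596


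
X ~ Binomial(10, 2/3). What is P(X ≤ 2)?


P(X ≤ 2) = Σ P(X=i) for i=0..2
P(X=0) = 1/59049
P(X=1) = 20/59049
P(X=2) = 20/6561
Sum = 67/19683

P(X ≤ 2) = 67/19683 ≈ 0.34%


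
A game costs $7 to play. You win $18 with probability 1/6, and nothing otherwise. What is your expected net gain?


E[gain] = (18-7)×1/6 + (-7)×5/6
= 11/6 - 35/6 = -4

Expected net gain = $-4 ≈ $-4.00


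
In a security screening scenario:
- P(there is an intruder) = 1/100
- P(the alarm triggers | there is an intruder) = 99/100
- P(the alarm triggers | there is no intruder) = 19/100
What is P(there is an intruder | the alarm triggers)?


Using Bayes' theorem:
P(A|B) = P(B|A)·P(A) / P(B)

P(the alarm triggers) = 99/100 × 1/100 + 19/100 × 99/100
= 99/10000 + 1881/10000 = 99/500

P(there is an intruder|the alarm triggers) = (99/10000) / (99/500) = 1/20

P(there is an intruder|the alarm triggers) = 1/20 ≈ 5.00%


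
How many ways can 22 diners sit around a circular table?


Circular arrangements of 22 distinct objects: fix one position to break rotational symmetry.
(n-1)! = 21! = 51090942171709440000

51090942171709440000


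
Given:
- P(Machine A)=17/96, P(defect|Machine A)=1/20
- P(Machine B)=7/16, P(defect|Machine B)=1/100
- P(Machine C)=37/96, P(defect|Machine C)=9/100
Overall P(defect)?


P(B) = Σ P(B|Aᵢ)×P(Aᵢ)
  1/20×17/96 = 17/1920
  1/100×7/16 = 7/1600
  9/100×37/96 = 111/3200
Sum = 23/480

P(defect) = 23/480 ≈ 4.79%


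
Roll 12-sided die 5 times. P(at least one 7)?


P(no 7)^5 = (11/12)^5 = 161051/248832
P(≥1) = 1 - 161051/248832 = 87781/248832

P = 87781/248832 ≈ 35.28%


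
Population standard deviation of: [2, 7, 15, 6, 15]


Mean = 45/5 = 9
  (2-9)²=49
  (7-9)²=4
  (15-9)²=36
  (6-9)²=9
  (15-9)²=36
Σ(x-μ)² = 134
σ² = 134/5

σ = √(134/5) ≈ 5.1769


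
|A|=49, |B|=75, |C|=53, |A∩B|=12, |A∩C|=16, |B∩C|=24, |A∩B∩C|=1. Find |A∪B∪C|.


|A∪B∪C| = 49+75+53-12-16-24+1 = 126

|A∪B∪C| = 126


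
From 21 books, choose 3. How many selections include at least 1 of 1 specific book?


Complement: C(21,3) - C(20,3) = 1330 - 1140 = 190

190


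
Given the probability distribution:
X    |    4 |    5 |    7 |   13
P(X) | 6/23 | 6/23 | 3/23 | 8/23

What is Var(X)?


E[X] = 179/23
E[X²] = 1745/23
Var(X) = E[X²] - (E[X])² = 1745/23 - 32041/529 = 8094/529

Var(X) = 8094/529 ≈ 15.3006


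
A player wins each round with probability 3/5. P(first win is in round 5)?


Geometric: P(X=5) = (1-p)^(k-1)×p = (2/5)^4×3/5 = 48/3125

P(X=5) = 48/3125 ≈ 1.54%


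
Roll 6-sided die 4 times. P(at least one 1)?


P(no 1)^4 = (5/6)^4 = 625/1296
P(≥1) = 1 - 625/1296 = 671/1296

P = 671/1296 ≈ 51.77%


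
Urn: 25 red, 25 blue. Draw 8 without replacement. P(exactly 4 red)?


Hypergeometric: C(25,4)×C(25,4)/C(50,8)
= 12650×12650/536878650 = 12650/42441

P(X=4) = 12650/42441 ≈ 29.81%


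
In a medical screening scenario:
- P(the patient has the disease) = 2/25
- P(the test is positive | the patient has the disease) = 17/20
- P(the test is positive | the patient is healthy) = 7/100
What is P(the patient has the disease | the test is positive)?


Using Bayes' theorem:
P(A|B) = P(B|A)·P(A) / P(B)

P(the test is positive) = 17/20 × 2/25 + 7/100 × 23/25
= 17/250 + 161/2500 = 331/2500

P(the patient has the disease|the test is positive) = (17/250) / (331/2500) = 170/331

P(the patient has the disease|the test is positive) = 170/331 ≈ 51.36%


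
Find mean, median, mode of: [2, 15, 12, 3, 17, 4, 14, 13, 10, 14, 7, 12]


Sorted: [2, 3, 4, 7, 10, 12, 12, 13, 14, 14, 15, 17]
Mean = 123/12 = 41/4
Median = 12
Freq: {2: 1, 15: 1, 12: 2, 3: 1, 17: 1, 4: 1, 14: 2, 13: 1, 10: 1, 7: 1}
Mode: [12, 14]

Mean=41/4, Median=12, Mode=[12, 14]


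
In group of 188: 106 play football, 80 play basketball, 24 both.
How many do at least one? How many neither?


|A∪B| = 106+80-24 = 162
Neither = 188-162 = 26

At least one: 162; Neither: 26


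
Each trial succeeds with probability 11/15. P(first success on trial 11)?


Geometric: P(X=11) = (1-p)^(k-1)×p = (4/15)^10×11/15 = 11534336/8649755859375

P(X=11) = 11534336/8649755859375 ≈ 0.00%


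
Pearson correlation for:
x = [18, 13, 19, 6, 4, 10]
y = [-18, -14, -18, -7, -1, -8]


n=6, Σx=70, Σy=-66, Σxy=-974, Σx²=1006, Σy²=958
r = (6×(-974) - 70×(-66))/√((6×1006 - 70²)(6×958 - (-66)²))
= -1224/√(1136×1392) = -1224/√1581312 ≈ -1224/1257.5023 ≈ -0.9734

r ≈ -0.9734


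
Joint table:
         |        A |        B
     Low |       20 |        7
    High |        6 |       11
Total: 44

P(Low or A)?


P(Low∨A) = P(Low) + P(A) - P(Low∧A)
= (27 + 26 - 20)/44 = 33/44 = 3/4

P = 3/4 ≈ 75.00%


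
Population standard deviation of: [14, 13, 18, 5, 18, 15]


Mean = 83/6
  (14-83/6)²=1/36
  (13-83/6)²=25/36
  (18-83/6)²=625/36
  (5-83/6)²=2809/36
  (18-83/6)²=625/36
  (15-83/6)²=49/36
Σ(x-μ)² = 689/6
σ² = (689/6)/6 = 689/36

σ = √(689/36) ≈ 4.3748


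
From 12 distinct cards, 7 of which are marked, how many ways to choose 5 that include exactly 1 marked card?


Choose 1 of the 7 marked cards and 4 of the other 5 cards:
C(7,1)×C(5,4) = 7×5 = 35

35


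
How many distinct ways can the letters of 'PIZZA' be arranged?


Letters: 5, freq: {'P': 1, 'I': 1, 'Z': 2, 'A': 1}
5!/(1!×1!×2!×1!) = 120/2 = 60

60


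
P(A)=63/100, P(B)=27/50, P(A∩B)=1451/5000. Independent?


P(A)×P(B) = 1701/5000
P(A∩B) = 1451/5000
Not equal → NOT independent

No, not independent


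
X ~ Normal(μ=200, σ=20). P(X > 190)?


z = (190-200)/20 = -0.5
P(X > 190) = 1 - P(Z ≤ -0.5) = 1 - 0.3085 = 0.6915

P(X > 190) ≈ 0.6915


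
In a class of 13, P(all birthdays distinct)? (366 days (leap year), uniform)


P(all different) = Π(366-i)/366 for i=0..12
= (366/366)×(365/366)×...×(354/366)
= 0.806071

P ≈ 0.8061 ≈ 80.61%


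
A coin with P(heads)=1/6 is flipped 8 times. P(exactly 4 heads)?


Binomial: P(X=4) = C(8,4)×p^4×(1-p)^4
= 70 × 1/1296 × 625/1296 = 21875/839808

P(X=4) = 21875/839808 ≈ 2.60%


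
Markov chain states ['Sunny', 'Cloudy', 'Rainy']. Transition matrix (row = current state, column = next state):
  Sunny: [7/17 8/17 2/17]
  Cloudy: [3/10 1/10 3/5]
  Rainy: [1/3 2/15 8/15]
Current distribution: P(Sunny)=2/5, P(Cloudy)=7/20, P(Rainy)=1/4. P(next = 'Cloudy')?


P(next=Cloudy) = Σᵢ P(now=i)×P(i→Cloudy)
= 2/5×8/17 + 7/20×1/10 + 1/4×2/15
= 16/85 + 7/200 + 1/30 = 2617/10200

P = 2617/10200 ≈ 0.2566


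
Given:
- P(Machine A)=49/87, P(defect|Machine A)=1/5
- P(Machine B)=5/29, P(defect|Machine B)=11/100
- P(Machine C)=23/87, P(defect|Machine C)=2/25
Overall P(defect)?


P(B) = Σ P(B|Aᵢ)×P(Aᵢ)
  1/5×49/87 = 49/435
  11/100×5/29 = 11/580
  2/25×23/87 = 46/2175
Sum = 443/2900

P(defect) = 443/2900 ≈ 15.28%


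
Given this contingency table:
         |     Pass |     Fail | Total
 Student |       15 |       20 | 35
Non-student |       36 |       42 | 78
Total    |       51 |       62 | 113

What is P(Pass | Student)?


P(Pass | Student) = 15/(15+20) = 15/35 = 3/7

P(Pass|Student) = 3/7 ≈ 42.86%


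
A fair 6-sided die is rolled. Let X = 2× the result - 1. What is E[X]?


E[die] = (1+6)/2 = 7/2
E[X] = 2×7/2 - 1 = 6

E[X] = 6


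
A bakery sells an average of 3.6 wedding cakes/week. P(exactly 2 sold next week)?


Poisson(λ=3.6): P(X=2) = e^(-λ)×λ^k/k!
= e^(-3.6) × 3.6^2 / 2!
≈ 0.02732372245 × 12.96 / 2 ≈ 0.177058

P(X=2) ≈ 0.177058 ≈ 17.71%


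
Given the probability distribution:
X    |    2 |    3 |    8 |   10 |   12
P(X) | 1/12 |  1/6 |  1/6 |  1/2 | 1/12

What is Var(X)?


E[X] = 8
E[X²] = 149/2
Var(X) = E[X²] - (E[X])² = 149/2 - 64 = 21/2

Var(X) = 21/2 ≈ 10.5000


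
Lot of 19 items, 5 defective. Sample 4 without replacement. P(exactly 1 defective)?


Hypergeometric: C(5,1)×C(14,3)/C(19,4)
= 5×364/3876 = 455/969

P(X=1) = 455/969 ≈ 46.96%


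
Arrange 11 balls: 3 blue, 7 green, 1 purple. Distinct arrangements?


11!/(3!×7!×1!) = 1320

1320


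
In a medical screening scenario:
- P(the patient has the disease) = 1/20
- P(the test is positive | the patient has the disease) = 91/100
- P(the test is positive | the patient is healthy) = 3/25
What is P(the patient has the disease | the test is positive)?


Using Bayes' theorem:
P(A|B) = P(B|A)·P(A) / P(B)

P(the test is positive) = 91/100 × 1/20 + 3/25 × 19/20
= 91/2000 + 57/500 = 319/2000

P(the patient has the disease|the test is positive) = (91/2000) / (319/2000) = 91/319

P(the patient has the disease|the test is positive) = 91/319 ≈ 28.53%


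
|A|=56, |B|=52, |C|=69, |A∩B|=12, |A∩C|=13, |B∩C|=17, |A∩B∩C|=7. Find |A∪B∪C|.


|A∪B∪C| = 56+52+69-12-13-17+7 = 142

|A∪B∪C| = 142


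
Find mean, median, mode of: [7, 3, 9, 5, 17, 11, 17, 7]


Sorted: [3, 5, 7, 7, 9, 11, 17, 17]
Mean = 76/8 = 19/2
Median = 8
Freq: {7: 2, 3: 1, 9: 1, 5: 1, 17: 2, 11: 1}
Mode: [7, 17]

Mean=19/2, Median=8, Mode=[7, 17]


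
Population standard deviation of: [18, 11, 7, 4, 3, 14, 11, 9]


Mean = 77/8
  (18-77/8)²=4489/64
  (11-77/8)²=121/64
  (7-77/8)²=441/64
  (4-77/8)²=2025/64
  (3-77/8)²=2809/64
  (14-77/8)²=1225/64
  (11-77/8)²=121/64
  (9-77/8)²=25/64
Σ(x-μ)² = 1407/8
σ² = (1407/8)/8 = 1407/64

σ = √(1407/64) ≈ 4.6887


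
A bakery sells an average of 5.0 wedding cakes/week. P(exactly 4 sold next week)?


Poisson(λ=5.0): P(X=4) = e^(-λ)×λ^k/k!
= e^(-5.0) × 5.0^4 / 4!
≈ 0.006737946999 × 625 / 24 ≈ 0.175467

P(X=4) ≈ 0.175467 ≈ 17.55%


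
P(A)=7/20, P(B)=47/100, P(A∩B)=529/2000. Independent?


P(A)×P(B) = 329/2000
P(A∩B) = 529/2000
Not equal → NOT independent

No, not independent


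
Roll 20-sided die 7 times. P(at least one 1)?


P(no 1)^7 = (19/20)^7 = 893871739/1280000000
P(≥1) = 1 - 893871739/1280000000 = 386128261/1280000000

P = 386128261/1280000000 ≈ 30.17%


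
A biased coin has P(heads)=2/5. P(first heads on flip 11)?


Geometric: P(X=11) = (1-p)^(k-1)×p = (3/5)^10×2/5 = 118098/48828125

P(X=11) = 118098/48828125 ≈ 0.24%


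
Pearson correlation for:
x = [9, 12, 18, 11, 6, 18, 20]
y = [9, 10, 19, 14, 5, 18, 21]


n=7, Σx=94, Σy=96, Σxy=1471, Σx²=1430, Σy²=1528
r = (7×1471 - 94×96)/√((7×1430 - 94²)(7×1528 - 96²))
= 1273/√(1174×1480) = 1273/√1737520 ≈ 1273/1318.1502 ≈ 0.9657

r ≈ 0.9657


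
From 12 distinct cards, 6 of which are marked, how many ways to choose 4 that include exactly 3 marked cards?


Choose 3 of the 6 marked cards and 1 of the other 6 cards:
C(6,3)×C(6,1) = 20×6 = 120

120


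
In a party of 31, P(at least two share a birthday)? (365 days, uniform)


P(all different) = Π(365-i)/365 for i=0..30
= 0.269545
P(match) = 1 - 0.269545 = 0.730455

P ≈ 0.7305 ≈ 73.05%


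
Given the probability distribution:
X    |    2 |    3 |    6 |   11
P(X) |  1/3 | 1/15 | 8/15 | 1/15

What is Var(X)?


E[X] = 24/5
E[X²] = 146/5
Var(X) = E[X²] - (E[X])² = 146/5 - 576/25 = 154/25

Var(X) = 154/25 ≈ 6.1600


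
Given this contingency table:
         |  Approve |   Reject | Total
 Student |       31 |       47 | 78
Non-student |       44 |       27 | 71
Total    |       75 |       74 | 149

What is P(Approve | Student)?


P(Approve | Student) = 31/(31+47) = 31/78

P(Approve|Student) = 31/78 ≈ 39.74%


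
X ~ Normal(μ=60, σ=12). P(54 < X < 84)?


z₁=(54-60)/12=-0.5, z₂=(84-60)/12=2.0
P = Φ(2.0) - Φ(-0.5) = 0.977250 - 0.308538 = 0.668712 ≈ 0.6687

P(54 < X < 84) ≈ 0.6687


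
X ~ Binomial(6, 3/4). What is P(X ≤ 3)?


P(X ≤ 3) = Σ P(X=i) for i=0..3
P(X=0) = 1/4096
P(X=1) = 9/2048
P(X=2) = 135/4096
P(X=3) = 135/1024
Sum = 347/2048

P(X ≤ 3) = 347/2048 ≈ 16.94%


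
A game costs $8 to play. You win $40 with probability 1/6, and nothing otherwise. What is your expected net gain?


E[gain] = (40-8)×1/6 + (-8)×5/6
= 16/3 - 20/3 = -4/3

Expected net gain = $-4/3 ≈ $-1.33


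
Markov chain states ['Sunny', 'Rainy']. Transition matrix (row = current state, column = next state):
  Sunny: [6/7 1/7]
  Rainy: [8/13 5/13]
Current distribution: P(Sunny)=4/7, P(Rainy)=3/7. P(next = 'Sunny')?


P(next=Sunny) = Σᵢ P(now=i)×P(i→Sunny)
= 4/7×6/7 + 3/7×8/13
= 24/49 + 24/91 = 480/637

P = 480/637 ≈ 0.7535


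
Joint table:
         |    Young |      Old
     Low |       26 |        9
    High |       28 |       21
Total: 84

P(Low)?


P(Low) = (26+9)/84 = 35/84 = 5/12

P(Low) = 5/12 ≈ 41.67%


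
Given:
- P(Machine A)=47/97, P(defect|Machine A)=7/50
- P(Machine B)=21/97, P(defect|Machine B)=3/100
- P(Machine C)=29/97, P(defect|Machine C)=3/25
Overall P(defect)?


P(B) = Σ P(B|Aᵢ)×P(Aᵢ)
  7/50×47/97 = 329/4850
  3/100×21/97 = 63/9700
  3/25×29/97 = 87/2425
Sum = 1069/9700

P(defect) = 1069/9700 ≈ 11.02%


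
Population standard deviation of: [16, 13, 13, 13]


Mean = 55/4
  (16-55/4)²=81/16
  (13-55/4)²=9/16
  (13-55/4)²=9/16
  (13-55/4)²=9/16
Σ(x-μ)² = 27/4
σ² = (27/4)/4 = 27/16

σ = √(27/16) ≈ 1.2990


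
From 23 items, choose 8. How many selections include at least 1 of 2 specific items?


Complement: C(23,8) - C(21,8) = 490314 - 203490 = 286824

286824


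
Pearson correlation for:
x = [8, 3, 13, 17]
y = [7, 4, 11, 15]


n=4, Σx=41, Σy=37, Σxy=466, Σx²=531, Σy²=411
r = (4×466 - 41×37)/√((4×531 - 41²)(4×411 - 37²))
= 347/√(443×275) = 347/√121825 ≈ 347/349.0344 ≈ 0.9942

r ≈ 0.9942


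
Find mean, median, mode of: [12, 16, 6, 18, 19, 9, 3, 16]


Sorted: [3, 6, 9, 12, 16, 16, 18, 19]
Mean = 99/8
Median = 14
Freq: {12: 1, 16: 2, 6: 1, 18: 1, 19: 1, 9: 1, 3: 1}
Mode: [16]

Mean=99/8, Median=14, Mode=16


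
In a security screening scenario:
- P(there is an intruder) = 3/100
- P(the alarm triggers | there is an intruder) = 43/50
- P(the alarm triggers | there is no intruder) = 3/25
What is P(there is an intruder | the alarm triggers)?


Using Bayes' theorem:
P(A|B) = P(B|A)·P(A) / P(B)

P(the alarm triggers) = 43/50 × 3/100 + 3/25 × 97/100
= 129/5000 + 291/2500 = 711/5000

P(there is an intruder|the alarm triggers) = (129/5000) / (711/5000) = 43/237

P(there is an intruder|the alarm triggers) = 43/237 ≈ 18.14%


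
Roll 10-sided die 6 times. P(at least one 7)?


P(no 7)^6 = (9/10)^6 = 531441/1000000
P(≥1) = 1 - 531441/1000000 = 468559/1000000

P = 468559/1000000 ≈ 46.86%


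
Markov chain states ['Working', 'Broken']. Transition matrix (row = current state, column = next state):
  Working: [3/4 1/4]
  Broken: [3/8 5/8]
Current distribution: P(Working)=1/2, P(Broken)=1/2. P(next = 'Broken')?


P(next=Broken) = Σᵢ P(now=i)×P(i→Broken)
= 1/2×1/4 + 1/2×5/8
= 1/8 + 5/16 = 7/16

P = 7/16 ≈ 0.4375


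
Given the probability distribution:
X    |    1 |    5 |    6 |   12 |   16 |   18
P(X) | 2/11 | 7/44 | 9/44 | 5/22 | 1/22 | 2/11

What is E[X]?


E[X] = Σ x·P(X=x)
= (1)×(2/11) + (5)×(7/44) + (6)×(9/44) + (12)×(5/22) + (16)×(1/22) + (18)×(2/11)
= 393/44

E[X] = 393/44


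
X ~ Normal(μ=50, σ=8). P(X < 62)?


z = (62-50)/8 = 1.5
P(Z < 1.5) = 0.9332

P(X < 62) ≈ 0.9332


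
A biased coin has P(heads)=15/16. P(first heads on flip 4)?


Geometric: P(X=4) = (1-p)^(k-1)×p = (1/16)^3×15/16 = 15/65536

P(X=4) = 15/65536 ≈ 0.02%


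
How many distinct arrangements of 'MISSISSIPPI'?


Letters: 11, freq: {'M': 1, 'I': 4, 'S': 4, 'P': 2}
11!/(1!×4!×4!×2!) = 39916800/1152 = 34650

34650


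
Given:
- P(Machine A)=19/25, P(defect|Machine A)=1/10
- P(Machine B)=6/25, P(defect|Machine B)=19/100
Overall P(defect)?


P(B) = Σ P(B|Aᵢ)×P(Aᵢ)
  1/10×19/25 = 19/250
  19/100×6/25 = 57/1250
Sum = 76/625

P(defect) = 76/625 ≈ 12.16%


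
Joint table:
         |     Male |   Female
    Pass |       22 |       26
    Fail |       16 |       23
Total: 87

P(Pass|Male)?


P(Pass|Male) = 22/(22+16) = 22/38 = 11/19

P = 11/19 ≈ 57.89%


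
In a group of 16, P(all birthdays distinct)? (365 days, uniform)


P(all different) = Π(365-i)/365 for i=0..15
= (365/365)×(364/365)×...×(350/365)
= 0.716396

P ≈ 0.7164 ≈ 71.64%


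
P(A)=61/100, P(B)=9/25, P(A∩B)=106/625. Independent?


P(A)×P(B) = 549/2500
P(A∩B) = 106/625
Not equal → NOT independent

No, not independent


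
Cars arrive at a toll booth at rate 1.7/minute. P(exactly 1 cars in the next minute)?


Poisson(λ=1.7): P(X=1) = e^(-λ)×λ^k/k!
= e^(-1.7) × 1.7^1 / 1!
≈ 0.1826835241 × 1.7 / 1 ≈ 0.310562

P(X=1) ≈ 0.310562 ≈ 31.06%


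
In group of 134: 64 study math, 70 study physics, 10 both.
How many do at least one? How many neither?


|A∪B| = 64+70-10 = 124
Neither = 134-124 = 10

At least one: 124; Neither: 10


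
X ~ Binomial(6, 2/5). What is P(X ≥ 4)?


P(X ≥ 4) = Σ P(X=i) for i=4..6
P(X=4) = 432/3125
P(X=5) = 576/15625
P(X=6) = 64/15625
Sum = 112/625

P(X ≥ 4) = 112/625 ≈ 17.92%


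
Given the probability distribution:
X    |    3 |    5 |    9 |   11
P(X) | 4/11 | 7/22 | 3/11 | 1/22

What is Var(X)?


E[X] = 62/11
E[X²] = 427/11
Var(X) = E[X²] - (E[X])² = 427/11 - 3844/121 = 853/121

Var(X) = 853/121 ≈ 7.0496


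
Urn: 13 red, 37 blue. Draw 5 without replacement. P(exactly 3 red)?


Hypergeometric: C(13,3)×C(37,2)/C(50,5)
= 286×666/2118760 = 47619/529690

P(X=3) = 47619/529690 ≈ 8.99%


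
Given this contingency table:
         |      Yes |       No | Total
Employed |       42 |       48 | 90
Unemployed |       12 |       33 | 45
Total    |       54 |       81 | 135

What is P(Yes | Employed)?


P(Yes | Employed) = 42/(42+48) = 42/90 = 7/15

P(Yes|Employed) = 7/15 ≈ 46.67%


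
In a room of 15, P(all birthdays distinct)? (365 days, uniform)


P(all different) = Π(365-i)/365 for i=0..14
= (365/365)×(364/365)×...×(351/365)
= 0.747099

P ≈ 0.7471 ≈ 74.71%


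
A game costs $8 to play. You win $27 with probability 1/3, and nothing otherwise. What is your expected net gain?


E[gain] = (27-8)×1/3 + (-8)×2/3
= 19/3 - 16/3 = 1

Expected net gain = $1 ≈ $1.00


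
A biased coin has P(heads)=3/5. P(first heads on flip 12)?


Geometric: P(X=12) = (1-p)^(k-1)×p = (2/5)^11×3/5 = 6144/244140625

P(X=12) = 6144/244140625 ≈ 0.00%


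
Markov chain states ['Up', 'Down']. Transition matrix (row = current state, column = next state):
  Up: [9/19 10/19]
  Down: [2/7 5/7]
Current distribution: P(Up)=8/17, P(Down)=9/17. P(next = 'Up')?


P(next=Up) = Σᵢ P(now=i)×P(i→Up)
= 8/17×9/19 + 9/17×2/7
= 72/323 + 18/119 = 846/2261

P = 846/2261 ≈ 0.3742


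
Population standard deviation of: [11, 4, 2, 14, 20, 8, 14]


Mean = 73/7
  (11-73/7)²=16/49
  (4-73/7)²=2025/49
  (2-73/7)²=3481/49
  (14-73/7)²=625/49
  (20-73/7)²=4489/49
  (8-73/7)²=289/49
  (14-73/7)²=625/49
Σ(x-μ)² = 1650/7
σ² = (1650/7)/7 = 1650/49

σ = √(1650/49) ≈ 5.8029


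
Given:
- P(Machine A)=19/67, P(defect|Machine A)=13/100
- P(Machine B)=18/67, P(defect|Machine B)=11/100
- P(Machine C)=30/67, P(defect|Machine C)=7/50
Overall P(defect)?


P(B) = Σ P(B|Aᵢ)×P(Aᵢ)
  13/100×19/67 = 247/6700
  11/100×18/67 = 99/3350
  7/50×30/67 = 21/335
Sum = 173/1340

P(defect) = 173/1340 ≈ 12.91%


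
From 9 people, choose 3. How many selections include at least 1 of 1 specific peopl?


Complement: C(9,3) - C(8,3) = 84 - 56 = 28

28


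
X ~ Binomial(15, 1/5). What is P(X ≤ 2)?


P(X ≤ 2) = Σ P(X=i) for i=0..2
P(X=0) = 1073741824/30517578125
P(X=1) = 805306368/6103515625
P(X=2) = 1409286144/6103515625
Sum = 12146704384/30517578125

P(X ≤ 2) = 12146704384/30517578125 ≈ 39.80%


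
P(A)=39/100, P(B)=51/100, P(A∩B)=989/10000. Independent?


P(A)×P(B) = 1989/10000
P(A∩B) = 989/10000
Not equal → NOT independent

No, not independent


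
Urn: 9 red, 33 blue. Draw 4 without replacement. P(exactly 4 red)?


Hypergeometric: C(9,4)×C(33,0)/C(42,4)
= 126×1/111930 = 3/2665

P(X=4) = 3/2665 ≈ 0.11%


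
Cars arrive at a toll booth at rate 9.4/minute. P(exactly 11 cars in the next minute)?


Poisson(λ=9.4): P(X=11) = e^(-λ)×λ^k/k!
= e^(-9.4) × 9.4^11 / 11!
≈ 8.272406556e-05 × 50629820724.9 / 39916800 ≈ 0.104926

P(X=11) ≈ 0.104926 ≈ 10.49%


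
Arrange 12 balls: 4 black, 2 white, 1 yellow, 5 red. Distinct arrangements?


12!/(4!×2!×1!×5!) = 83160

83160


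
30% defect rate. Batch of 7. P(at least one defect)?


P(all good) = (7/10)^7 = 823543/10000000
P(≥1 defect) = 9176457/10000000

P = 9176457/10000000 ≈ 91.76%


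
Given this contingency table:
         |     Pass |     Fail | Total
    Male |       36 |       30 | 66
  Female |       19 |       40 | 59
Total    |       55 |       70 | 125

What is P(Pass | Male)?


P(Pass | Male) = 36/(36+30) = 36/66 = 6/11

P(Pass|Male) = 6/11 ≈ 54.55%


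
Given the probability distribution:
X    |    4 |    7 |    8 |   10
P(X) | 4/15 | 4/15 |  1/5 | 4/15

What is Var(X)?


E[X] = 36/5
E[X²] = 284/5
Var(X) = E[X²] - (E[X])² = 284/5 - 1296/25 = 124/25

Var(X) = 124/25 ≈ 4.9600


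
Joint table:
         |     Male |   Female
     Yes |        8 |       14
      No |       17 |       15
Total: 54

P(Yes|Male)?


P(Yes|Male) = 8/(8+17) = 8/25

P = 8/25 ≈ 32.00%


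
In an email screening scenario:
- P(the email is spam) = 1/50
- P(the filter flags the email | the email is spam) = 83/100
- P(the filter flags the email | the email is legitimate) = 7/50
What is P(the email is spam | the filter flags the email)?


Using Bayes' theorem:
P(A|B) = P(B|A)·P(A) / P(B)

P(the filter flags the email) = 83/100 × 1/50 + 7/50 × 49/50
= 83/5000 + 343/2500 = 769/5000

P(the email is spam|the filter flags the email) = (83/5000) / (769/5000) = 83/769

P(the email is spam|the filter flags the email) = 83/769 ≈ 10.79%


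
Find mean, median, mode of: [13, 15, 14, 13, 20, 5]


Sorted: [5, 13, 13, 14, 15, 20]
Mean = 80/6 = 40/3
Median = 27/2
Freq: {13: 2, 15: 1, 14: 1, 20: 1, 5: 1}
Mode: [13]

Mean=40/3, Median=27/2, Mode=13


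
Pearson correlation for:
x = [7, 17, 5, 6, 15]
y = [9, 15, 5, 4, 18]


n=5, Σx=50, Σy=51, Σxy=637, Σx²=624, Σy²=671
r = (5×637 - 50×51)/√((5×624 - 50²)(5×671 - 51²))
= 635/√(620×754) = 635/√467480 ≈ 635/683.7251 ≈ 0.9287

r ≈ 0.9287


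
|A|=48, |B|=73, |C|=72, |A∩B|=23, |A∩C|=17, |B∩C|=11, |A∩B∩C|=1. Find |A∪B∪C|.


|A∪B∪C| = 48+73+72-23-17-11+1 = 143

|A∪B∪C| = 143


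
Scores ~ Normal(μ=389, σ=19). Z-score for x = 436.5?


z = (x - μ)/σ = (436.5 - 389)/19 = 2.5

z = 2.5


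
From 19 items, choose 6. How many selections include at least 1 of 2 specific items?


Complement: C(19,6) - C(17,6) = 27132 - 12376 = 14756

14756


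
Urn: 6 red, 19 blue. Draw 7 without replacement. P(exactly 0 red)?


Hypergeometric: C(6,0)×C(19,7)/C(25,7)
= 1×50388/480700 = 663/6325

P(X=0) = 663/6325 ≈ 10.48%


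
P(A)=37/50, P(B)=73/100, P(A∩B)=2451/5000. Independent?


P(A)×P(B) = 2701/5000
P(A∩B) = 2451/5000
Not equal → NOT independent

No, not independent


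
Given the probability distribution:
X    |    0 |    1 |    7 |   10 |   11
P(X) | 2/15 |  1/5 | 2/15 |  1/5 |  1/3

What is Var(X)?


E[X] = 34/5
E[X²] = 1006/15
Var(X) = E[X²] - (E[X])² = 1006/15 - 1156/25 = 1562/75

Var(X) = 1562/75 ≈ 20.8267


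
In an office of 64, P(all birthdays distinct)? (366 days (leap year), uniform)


P(all different) = Π(366-i)/366 for i=0..63
= (366/366)×(365/366)×...×(303/366)
= 0.002858

P ≈ 0.0029 ≈ 0.29%


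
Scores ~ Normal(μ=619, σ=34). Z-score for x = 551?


z = (x - μ)/σ = (551 - 619)/34 = -2.0

z = -2.0


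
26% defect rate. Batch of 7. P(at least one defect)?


P(all good) = (37/50)^7 = 94931877133/781250000000
P(≥1 defect) = 686318122867/781250000000

P = 686318122867/781250000000 ≈ 87.85%


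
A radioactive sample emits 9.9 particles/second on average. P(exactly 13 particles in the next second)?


Poisson(λ=9.9): P(X=13) = e^(-λ)×λ^k/k!
= e^(-9.9) × 9.9^13 / 13!
≈ 5.017468206e-05 × 8.77521022999e+12 / 6227020800 ≈ 0.070707

P(X=13) ≈ 0.070707 ≈ 7.07%


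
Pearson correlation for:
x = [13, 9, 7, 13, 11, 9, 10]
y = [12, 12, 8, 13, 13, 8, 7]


n=7, Σx=72, Σy=73, Σxy=774, Σx²=770, Σy²=803
r = (7×774 - 72×73)/√((7×770 - 72²)(7×803 - 73²))
= 162/√(206×292) = 162/√60152 ≈ 162/245.2590 ≈ 0.6605

r ≈ 0.6605


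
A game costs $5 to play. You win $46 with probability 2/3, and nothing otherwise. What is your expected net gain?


E[gain] = (46-5)×2/3 + (-5)×1/3
= 82/3 - 5/3 = 77/3

Expected net gain = $77/3 ≈ $25.67


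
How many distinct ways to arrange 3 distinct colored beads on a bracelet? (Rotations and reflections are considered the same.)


Free circular arrangements: rotations and reflections both identified.
(n-1)!/2 = 2!/2 = 2/2 = 1

1


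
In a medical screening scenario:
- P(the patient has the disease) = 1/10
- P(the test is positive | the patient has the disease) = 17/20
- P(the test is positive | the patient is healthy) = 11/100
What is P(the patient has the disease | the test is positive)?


Using Bayes' theorem:
P(A|B) = P(B|A)·P(A) / P(B)

P(the test is positive) = 17/20 × 1/10 + 11/100 × 9/10
= 17/200 + 99/1000 = 23/125

P(the patient has the disease|the test is positive) = (17/200) / (23/125) = 85/184

P(the patient has the disease|the test is positive) = 85/184 ≈ 46.20%


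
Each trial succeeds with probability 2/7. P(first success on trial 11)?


Geometric: P(X=11) = (1-p)^(k-1)×p = (5/7)^10×2/7 = 19531250/1977326743

P(X=11) = 19531250/1977326743 ≈ 0.99%


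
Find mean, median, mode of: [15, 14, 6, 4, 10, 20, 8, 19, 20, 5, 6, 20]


Sorted: [4, 5, 6, 6, 8, 10, 14, 15, 19, 20, 20, 20]
Mean = 147/12 = 49/4
Median = 12
Freq: {15: 1, 14: 1, 6: 2, 4: 1, 10: 1, 20: 3, 8: 1, 19: 1, 5: 1}
Mode: [20]

Mean=49/4, Median=12, Mode=20


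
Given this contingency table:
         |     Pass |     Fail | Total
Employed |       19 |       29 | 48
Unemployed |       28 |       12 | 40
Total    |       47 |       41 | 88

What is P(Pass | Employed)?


P(Pass | Employed) = 19/(19+29) = 19/48

P(Pass|Employed) = 19/48 ≈ 39.58%


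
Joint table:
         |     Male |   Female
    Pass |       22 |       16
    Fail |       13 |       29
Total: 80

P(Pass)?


P(Pass) = (22+16)/80 = 38/80 = 19/40

P(Pass) = 19/40 ≈ 47.50%


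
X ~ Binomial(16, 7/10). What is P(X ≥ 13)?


P(X ≥ 13) = Σ P(X=i) for i=13..16
P(X=13) = 18312022966923/125000000000000
P(X=14) = 18312022966923/250000000000000
P(X=15) = 14242684529829/625000000000000
P(X=16) = 33232930569601/10000000000000000
Sum = 19668469112621/80000000000000

P(X ≥ 13) = 19668469112621/80000000000000 ≈ 24.59%
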